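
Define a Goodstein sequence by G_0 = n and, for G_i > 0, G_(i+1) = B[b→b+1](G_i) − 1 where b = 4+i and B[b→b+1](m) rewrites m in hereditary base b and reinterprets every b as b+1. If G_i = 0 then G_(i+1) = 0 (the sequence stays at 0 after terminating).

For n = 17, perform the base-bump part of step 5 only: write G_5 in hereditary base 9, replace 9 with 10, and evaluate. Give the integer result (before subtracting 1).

[0] 17 ≡ 4^2 + 1 (base 4). Lift 5: 26. −1: 25.
[1] 25 ≡ 5^2 (base 5). Lift 6: 36. −1: 35.
[2] 35 ≡ 5·6 + 5 (base 6). Lift 7: 40. −1: 39.
[3] 39 ≡ 5·7 + 4 (base 7). Lift 8: 44. −1: 43.
[4] 43 ≡ 5·8 + 3 (base 8). Lift 9: 48. −1: 47.

52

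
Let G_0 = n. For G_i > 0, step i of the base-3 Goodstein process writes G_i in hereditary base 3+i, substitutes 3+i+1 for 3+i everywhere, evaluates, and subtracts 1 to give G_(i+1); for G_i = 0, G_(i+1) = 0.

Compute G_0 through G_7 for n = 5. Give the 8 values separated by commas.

[0] 5 ≡ 3 + 2 (base 3). Lift 4: 6. −1: 5.
[1] 5 ≡ 4 + 1 (base 4). Lift 5: 6. −1: 5.
[2] 5 ≡ 5 (base 5). Lift 6: 6. −1: 5.
[3] 5 ≡ 5 (base 6). Lift 7: 5. −1: 4.
[4] 4 ≡ 4 (base 7). Lift 8: 4. −1: 3.
[5] 3 ≡ 3 (base 8). Lift 9: 3. −1: 2.
[6] 2 ≡ 2 (base 9). Lift 10: 2. −1: 1.

5, 5, 5, 5, 4, 3, 2, 1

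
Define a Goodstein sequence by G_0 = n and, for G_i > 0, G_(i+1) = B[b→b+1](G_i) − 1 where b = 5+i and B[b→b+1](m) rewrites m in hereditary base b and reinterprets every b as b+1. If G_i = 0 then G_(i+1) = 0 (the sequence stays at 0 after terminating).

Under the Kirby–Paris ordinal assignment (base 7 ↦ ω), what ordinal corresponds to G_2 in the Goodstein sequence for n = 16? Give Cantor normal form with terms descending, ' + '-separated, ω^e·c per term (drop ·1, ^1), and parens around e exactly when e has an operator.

base 5: 16 = 3·5 + 1; at 6: 3·6 + 1 = 19; next = 18
base 6: 18 = 3·6; at 7: 3·7 = 21; next = 20
base 7: 20 = 2·7 + 6; at 8: 2·8 + 6 = 22; next = 21

ω·2 + 6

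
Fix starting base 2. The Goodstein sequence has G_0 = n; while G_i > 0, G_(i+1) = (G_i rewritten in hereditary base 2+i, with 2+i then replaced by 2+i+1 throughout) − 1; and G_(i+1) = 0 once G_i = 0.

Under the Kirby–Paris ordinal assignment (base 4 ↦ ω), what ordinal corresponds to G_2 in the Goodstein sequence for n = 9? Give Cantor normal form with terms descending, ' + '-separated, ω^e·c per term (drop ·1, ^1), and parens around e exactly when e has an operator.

ω^ω·3 + ω^3·3 + ω^2·3 + ω·3 + 3

(0) 9|_2 = 2^(2 + 1) + 1 ↦ 3^(3 + 1) + 1|_3 = 82 ⇒ 81
(1) 81|_3 = 3^(3 + 1) ↦ 4^(4 + 1)|_4 = 1024 ⇒ 1023
(2) 1023|_4 = 3·4^4 + 3·4^3 + 3·4^2 + 3·4 + 3 ↦ 3·5^5 + 3·5^3 + 3·5^2 + 3·5 + 3|_5 = 9843 ⇒ 9842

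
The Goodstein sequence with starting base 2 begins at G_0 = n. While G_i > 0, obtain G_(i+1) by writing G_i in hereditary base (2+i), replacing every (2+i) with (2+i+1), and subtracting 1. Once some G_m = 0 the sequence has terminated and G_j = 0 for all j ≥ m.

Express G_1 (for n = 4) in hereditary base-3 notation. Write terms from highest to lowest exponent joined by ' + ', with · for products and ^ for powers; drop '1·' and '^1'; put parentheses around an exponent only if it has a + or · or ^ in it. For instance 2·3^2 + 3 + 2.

2·3^2 + 2·3 + 2

base 2: 4 = 2^2; at 3: 3^3 = 27; next = 26
base 3: 26 = 2·3^2 + 2·3 + 2; at 4: 2·4^2 + 2·4 + 2 = 42; next = 41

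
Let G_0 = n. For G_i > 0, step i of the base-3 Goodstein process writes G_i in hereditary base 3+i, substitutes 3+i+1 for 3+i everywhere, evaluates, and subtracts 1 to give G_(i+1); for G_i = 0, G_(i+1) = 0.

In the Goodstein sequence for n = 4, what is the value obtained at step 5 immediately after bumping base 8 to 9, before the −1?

1

step 0: 4 = 3 + 1; sub 4 for 3: 4 + 1; = 5; G_1 = 5−1 = 4
step 1: 4 = 4; sub 5 for 4: 5; = 5; G_2 = 5−1 = 4
step 2: 4 = 4; sub 6 for 5: 4; = 4; G_3 = 4−1 = 3
step 3: 3 = 3; sub 7 for 6: 3; = 3; G_4 = 3−1 = 2
step 4: 2 = 2; sub 8 for 7: 2; = 2; G_5 = 2−1 = 1
step 5: 1 = 1; sub 9 for 8: 1; = 1; G_6 = 1−1 = 0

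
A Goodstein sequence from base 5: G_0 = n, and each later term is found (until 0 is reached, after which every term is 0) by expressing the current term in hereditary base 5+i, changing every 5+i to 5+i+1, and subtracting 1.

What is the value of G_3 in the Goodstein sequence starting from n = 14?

17

step 0: 14 = 2·5 + 4; sub 6 for 5: 2·6 + 4; = 16; G_1 = 16−1 = 15
step 1: 15 = 2·6 + 3; sub 7 for 6: 2·7 + 3; = 17; G_2 = 17−1 = 16
step 2: 16 = 2·7 + 2; sub 8 for 7: 2·8 + 2; = 18; G_3 = 18−1 = 17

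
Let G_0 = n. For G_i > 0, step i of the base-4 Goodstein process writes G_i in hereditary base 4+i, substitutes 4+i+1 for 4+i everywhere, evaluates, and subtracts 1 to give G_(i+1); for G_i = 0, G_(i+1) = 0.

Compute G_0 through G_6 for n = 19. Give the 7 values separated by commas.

G_0=19  [base 4] 4^2 + 3  →[4↦5]→  5^2 + 3 = 28  −1 ⇒ G_1=27
G_1=27  [base 5] 5^2 + 2  →[5↦6]→  6^2 + 2 = 38  −1 ⇒ G_2=37
G_2=37  [base 6] 6^2 + 1  →[6↦7]→  7^2 + 1 = 50  −1 ⇒ G_3=49
G_3=49  [base 7] 7^2  →[7↦8]→  8^2 = 64  −1 ⇒ G_4=63
G_4=63  [base 8] 7·8 + 7  →[8↦9]→  7·9 + 7 = 70  −1 ⇒ G_5=69
G_5=69  [base 9] 7·9 + 6  →[9↦10]→  7·10 + 6 = 76  −1 ⇒ G_6=75

19, 27, 37, 49, 63, 69, 75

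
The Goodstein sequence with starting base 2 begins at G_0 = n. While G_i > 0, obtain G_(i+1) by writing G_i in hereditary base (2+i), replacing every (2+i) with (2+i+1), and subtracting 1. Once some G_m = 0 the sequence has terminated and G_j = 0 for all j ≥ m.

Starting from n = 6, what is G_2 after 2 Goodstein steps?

257

(0) 6|_2 = 2^2 + 2 ↦ 3^3 + 3|_3 = 30 ⇒ 29
(1) 29|_3 = 3^3 + 2 ↦ 4^4 + 2|_4 = 258 ⇒ 257
(2) 257|_4 = 4^4 + 1 ↦ 5^5 + 1|_5 = 3126 ⇒ 3125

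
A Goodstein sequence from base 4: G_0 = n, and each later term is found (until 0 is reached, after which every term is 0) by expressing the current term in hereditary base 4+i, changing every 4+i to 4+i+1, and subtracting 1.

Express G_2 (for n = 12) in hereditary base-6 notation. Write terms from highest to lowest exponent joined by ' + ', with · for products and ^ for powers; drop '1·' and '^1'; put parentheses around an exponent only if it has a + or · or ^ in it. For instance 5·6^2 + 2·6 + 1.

(0) 12|_4 = 3·4 ↦ 3·5|_5 = 15 ⇒ 14
(1) 14|_5 = 2·5 + 4 ↦ 2·6 + 4|_6 = 16 ⇒ 15
(2) 15|_6 = 2·6 + 3 ↦ 2·7 + 3|_7 = 17 ⇒ 16

2·6 + 3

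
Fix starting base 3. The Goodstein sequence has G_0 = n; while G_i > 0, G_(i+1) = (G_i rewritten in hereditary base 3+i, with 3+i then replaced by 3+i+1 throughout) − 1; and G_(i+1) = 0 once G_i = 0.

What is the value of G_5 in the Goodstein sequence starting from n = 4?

4 —HB3→ 3 + 1 —bump→ 4 + 1 = 5 —(−1)→ 4
4 —HB4→ 4 —bump→ 5 = 5 —(−1)→ 4
4 —HB5→ 4 —bump→ 4 = 4 —(−1)→ 3
3 —HB6→ 3 —bump→ 3 = 3 —(−1)→ 2
2 —HB7→ 2 —bump→ 2 = 2 —(−1)→ 1
1 —HB8→ 1 —bump→ 1 = 1 —(−1)→ 0

1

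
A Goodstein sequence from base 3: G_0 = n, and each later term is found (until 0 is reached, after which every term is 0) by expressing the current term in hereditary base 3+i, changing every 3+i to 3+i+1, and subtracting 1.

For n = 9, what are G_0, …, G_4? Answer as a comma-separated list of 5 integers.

9, 15, 17, 19, 21

9 —HB3→ 3^2 —bump→ 4^2 = 16 —(−1)→ 15
15 —HB4→ 3·4 + 3 —bump→ 3·5 + 3 = 18 —(−1)→ 17
17 —HB5→ 3·5 + 2 —bump→ 3·6 + 2 = 20 —(−1)→ 19
19 —HB6→ 3·6 + 1 —bump→ 3·7 + 1 = 22 —(−1)→ 21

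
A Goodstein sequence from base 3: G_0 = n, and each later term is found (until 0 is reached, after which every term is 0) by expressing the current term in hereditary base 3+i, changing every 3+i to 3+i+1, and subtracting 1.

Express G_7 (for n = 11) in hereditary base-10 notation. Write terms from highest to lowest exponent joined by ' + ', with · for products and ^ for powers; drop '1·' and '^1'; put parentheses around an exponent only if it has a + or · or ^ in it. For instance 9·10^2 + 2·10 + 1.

[0] 11 ≡ 3^2 + 2 (base 3). Lift 4: 18. −1: 17.
[1] 17 ≡ 4^2 + 1 (base 4). Lift 5: 26. −1: 25.
[2] 25 ≡ 5^2 (base 5). Lift 6: 36. −1: 35.
[3] 35 ≡ 5·6 + 5 (base 6). Lift 7: 40. −1: 39.
[4] 39 ≡ 5·7 + 4 (base 7). Lift 8: 44. −1: 43.
[5] 43 ≡ 5·8 + 3 (base 8). Lift 9: 48. −1: 47.
[6] 47 ≡ 5·9 + 2 (base 9). Lift 10: 52. −1: 51.

5·10 + 1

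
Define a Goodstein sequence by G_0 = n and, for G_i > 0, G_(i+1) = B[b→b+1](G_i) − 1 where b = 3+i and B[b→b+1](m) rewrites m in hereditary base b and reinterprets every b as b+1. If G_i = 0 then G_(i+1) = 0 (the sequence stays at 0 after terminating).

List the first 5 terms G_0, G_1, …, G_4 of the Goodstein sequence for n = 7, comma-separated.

7, 8, 9, 9, 9

(0) 7|_3 = 2·3 + 1 ↦ 2·4 + 1|_4 = 9 ⇒ 8
(1) 8|_4 = 2·4 ↦ 2·5|_5 = 10 ⇒ 9
(2) 9|_5 = 5 + 4 ↦ 6 + 4|_6 = 10 ⇒ 9
(3) 9|_6 = 6 + 3 ↦ 7 + 3|_7 = 10 ⇒ 9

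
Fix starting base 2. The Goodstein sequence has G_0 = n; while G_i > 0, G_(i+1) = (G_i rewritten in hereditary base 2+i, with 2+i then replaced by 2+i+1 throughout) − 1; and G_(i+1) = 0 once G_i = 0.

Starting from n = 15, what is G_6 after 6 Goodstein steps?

150994943

[0] 15 ≡ 2^(2 + 1) + 2^2 + 2 + 1 (base 2). Lift 3: 112. −1: 111.
[1] 111 ≡ 3^(3 + 1) + 3^3 + 3 (base 3). Lift 4: 1284. −1: 1283.
[2] 1283 ≡ 4^(4 + 1) + 4^4 + 3 (base 4). Lift 5: 18753. −1: 18752.
[3] 18752 ≡ 5^(5 + 1) + 5^5 + 2 (base 5). Lift 6: 326594. −1: 326593.
[4] 326593 ≡ 6^(6 + 1) + 6^6 + 1 (base 6). Lift 7: 6588345. −1: 6588344.
[5] 6588344 ≡ 7^(7 + 1) + 7^7 (base 7). Lift 8: 150994944. −1: 150994943.
[6] 150994943 ≡ 8^(8 + 1) + 7·8^7 + 7·8^6 + 7·8^5 + 7·8^4 + 7·8^3 + 7·8^2 + 7·8 + 7 (base 8). Lift 9: 3524450281. −1: 3524450280.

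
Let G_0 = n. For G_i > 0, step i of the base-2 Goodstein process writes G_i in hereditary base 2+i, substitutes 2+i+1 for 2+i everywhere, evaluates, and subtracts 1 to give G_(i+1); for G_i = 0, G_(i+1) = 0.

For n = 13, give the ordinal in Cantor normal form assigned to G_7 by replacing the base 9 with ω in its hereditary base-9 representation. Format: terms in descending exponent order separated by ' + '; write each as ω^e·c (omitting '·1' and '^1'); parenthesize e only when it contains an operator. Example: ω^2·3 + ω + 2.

ω^(ω + 1) + ω^3·3 + ω^2·3 + ω·2 + 6

step 0: 13 = 2^(2 + 1) + 2^2 + 1; sub 3 for 2: 3^(3 + 1) + 3^3 + 1; = 109; G_1 = 109−1 = 108
step 1: 108 = 3^(3 + 1) + 3^3; sub 4 for 3: 4^(4 + 1) + 4^4; = 1280; G_2 = 1280−1 = 1279
step 2: 1279 = 4^(4 + 1) + 3·4^3 + 3·4^2 + 3·4 + 3; sub 5 for 4: 5^(5 + 1) + 3·5^3 + 3·5^2 + 3·5 + 3; = 16093; G_3 = 16093−1 = 16092
step 3: 16092 = 5^(5 + 1) + 3·5^3 + 3·5^2 + 3·5 + 2; sub 6 for 5: 6^(6 + 1) + 3·6^3 + 3·6^2 + 3·6 + 2; = 280712; G_4 = 280712−1 = 280711
step 4: 280711 = 6^(6 + 1) + 3·6^3 + 3·6^2 + 3·6 + 1; sub 7 for 6: 7^(7 + 1) + 3·7^3 + 3·7^2 + 3·7 + 1; = 5765999; G_5 = 5765999−1 = 5765998
step 5: 5765998 = 7^(7 + 1) + 3·7^3 + 3·7^2 + 3·7; sub 8 for 7: 8^(8 + 1) + 3·8^3 + 3·8^2 + 3·8; = 134219480; G_6 = 134219480−1 = 134219479
step 6: 134219479 = 8^(8 + 1) + 3·8^3 + 3·8^2 + 2·8 + 7; sub 9 for 8: 9^(9 + 1) + 3·9^3 + 3·9^2 + 2·9 + 7; = 3486786856; G_7 = 3486786856−1 = 3486786855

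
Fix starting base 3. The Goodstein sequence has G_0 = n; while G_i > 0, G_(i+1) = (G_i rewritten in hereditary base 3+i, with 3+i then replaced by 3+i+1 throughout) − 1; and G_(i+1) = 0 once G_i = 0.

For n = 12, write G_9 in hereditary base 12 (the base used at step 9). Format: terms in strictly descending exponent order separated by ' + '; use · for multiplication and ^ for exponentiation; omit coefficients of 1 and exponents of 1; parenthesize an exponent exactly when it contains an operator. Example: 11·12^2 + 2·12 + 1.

7·12 + 3

step 0: 12 = 3^2 + 3; sub 4 for 3: 4^2 + 4; = 20; G_1 = 20−1 = 19
step 1: 19 = 4^2 + 3; sub 5 for 4: 5^2 + 3; = 28; G_2 = 28−1 = 27
step 2: 27 = 5^2 + 2; sub 6 for 5: 6^2 + 2; = 38; G_3 = 38−1 = 37
step 3: 37 = 6^2 + 1; sub 7 for 6: 7^2 + 1; = 50; G_4 = 50−1 = 49
step 4: 49 = 7^2; sub 8 for 7: 8^2; = 64; G_5 = 64−1 = 63
step 5: 63 = 7·8 + 7; sub 9 for 8: 7·9 + 7; = 70; G_6 = 70−1 = 69
step 6: 69 = 7·9 + 6; sub 10 for 9: 7·10 + 6; = 76; G_7 = 76−1 = 75
step 7: 75 = 7·10 + 5; sub 11 for 10: 7·11 + 5; = 82; G_8 = 82−1 = 81
step 8: 81 = 7·11 + 4; sub 12 for 11: 7·12 + 4; = 88; G_9 = 88−1 = 87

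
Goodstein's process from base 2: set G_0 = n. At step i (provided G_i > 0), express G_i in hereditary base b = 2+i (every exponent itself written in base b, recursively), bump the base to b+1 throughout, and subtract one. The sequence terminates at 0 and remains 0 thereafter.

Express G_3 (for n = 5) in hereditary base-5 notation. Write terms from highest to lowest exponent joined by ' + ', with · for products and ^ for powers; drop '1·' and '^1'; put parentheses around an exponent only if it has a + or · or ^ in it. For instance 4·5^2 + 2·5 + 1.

3·5^3 + 3·5^2 + 3·5 + 2

(0) 5|_2 = 2^2 + 1 ↦ 3^3 + 1|_3 = 28 ⇒ 27
(1) 27|_3 = 3^3 ↦ 4^4|_4 = 256 ⇒ 255
(2) 255|_4 = 3·4^3 + 3·4^2 + 3·4 + 3 ↦ 3·5^3 + 3·5^2 + 3·5 + 3|_5 = 468 ⇒ 467
(3) 467|_5 = 3·5^3 + 3·5^2 + 3·5 + 2 ↦ 3·6^3 + 3·6^2 + 3·6 + 2|_6 = 776 ⇒ 775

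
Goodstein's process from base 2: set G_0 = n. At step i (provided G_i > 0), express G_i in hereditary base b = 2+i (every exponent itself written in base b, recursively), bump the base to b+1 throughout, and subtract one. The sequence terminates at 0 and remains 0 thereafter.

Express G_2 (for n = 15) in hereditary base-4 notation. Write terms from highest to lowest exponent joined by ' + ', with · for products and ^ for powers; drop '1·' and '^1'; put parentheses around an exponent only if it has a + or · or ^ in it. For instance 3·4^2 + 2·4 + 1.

15 —HB2→ 2^(2 + 1) + 2^2 + 2 + 1 —bump→ 3^(3 + 1) + 3^3 + 3 + 1 = 112 —(−1)→ 111
111 —HB3→ 3^(3 + 1) + 3^3 + 3 —bump→ 4^(4 + 1) + 4^4 + 4 = 1284 —(−1)→ 1283
1283 —HB4→ 4^(4 + 1) + 4^4 + 3 —bump→ 5^(5 + 1) + 5^5 + 3 = 18753 —(−1)→ 18752

4^(4 + 1) + 4^4 + 3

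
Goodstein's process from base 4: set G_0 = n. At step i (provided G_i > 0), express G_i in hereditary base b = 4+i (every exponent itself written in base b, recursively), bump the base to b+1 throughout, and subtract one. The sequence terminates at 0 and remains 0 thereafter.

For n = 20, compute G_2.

39

[0] 20 ≡ 4^2 + 4 (base 4). Lift 5: 30. −1: 29.
[1] 29 ≡ 5^2 + 4 (base 5). Lift 6: 40. −1: 39.
[2] 39 ≡ 6^2 + 3 (base 6). Lift 7: 52. −1: 51.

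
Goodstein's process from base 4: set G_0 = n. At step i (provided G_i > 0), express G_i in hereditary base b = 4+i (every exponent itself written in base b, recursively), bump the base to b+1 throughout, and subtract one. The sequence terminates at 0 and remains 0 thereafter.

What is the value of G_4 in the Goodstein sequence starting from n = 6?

5

i=0: 6 = 4 + 2 (b=4); 4→5: 5 + 2 = 7; 7−1 = 6
i=1: 6 = 5 + 1 (b=5); 5→6: 6 + 1 = 7; 7−1 = 6
i=2: 6 = 6 (b=6); 6→7: 7 = 7; 7−1 = 6
i=3: 6 = 6 (b=7); 7→8: 6 = 6; 6−1 = 5
i=4: 5 = 5 (b=8); 8→9: 5 = 5; 5−1 = 4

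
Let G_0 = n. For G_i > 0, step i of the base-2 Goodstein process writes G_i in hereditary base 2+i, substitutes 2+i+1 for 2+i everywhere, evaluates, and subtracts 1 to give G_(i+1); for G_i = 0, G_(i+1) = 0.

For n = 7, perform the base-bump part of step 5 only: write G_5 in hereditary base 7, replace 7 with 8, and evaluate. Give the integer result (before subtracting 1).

16777216

G_0=7  [base 2] 2^2 + 2 + 1  →[2↦3]→  3^3 + 3 + 1 = 31  −1 ⇒ G_1=30
G_1=30  [base 3] 3^3 + 3  →[3↦4]→  4^4 + 4 = 260  −1 ⇒ G_2=259
G_2=259  [base 4] 4^4 + 3  →[4↦5]→  5^5 + 3 = 3128  −1 ⇒ G_3=3127
G_3=3127  [base 5] 5^5 + 2  →[5↦6]→  6^6 + 2 = 46658  −1 ⇒ G_4=46657
G_4=46657  [base 6] 6^6 + 1  →[6↦7]→  7^7 + 1 = 823544  −1 ⇒ G_5=823543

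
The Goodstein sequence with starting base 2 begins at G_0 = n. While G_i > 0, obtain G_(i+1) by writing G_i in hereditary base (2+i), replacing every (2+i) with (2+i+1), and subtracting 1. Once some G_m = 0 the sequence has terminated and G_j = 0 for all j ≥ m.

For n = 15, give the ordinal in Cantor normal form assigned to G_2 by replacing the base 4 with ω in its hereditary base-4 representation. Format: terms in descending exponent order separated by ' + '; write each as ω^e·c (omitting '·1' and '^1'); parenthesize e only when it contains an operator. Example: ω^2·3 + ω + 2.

ω^(ω + 1) + ω^ω + 3

base 2: 15 = 2^(2 + 1) + 2^2 + 2 + 1; at 3: 3^(3 + 1) + 3^3 + 3 + 1 = 112; next = 111
base 3: 111 = 3^(3 + 1) + 3^3 + 3; at 4: 4^(4 + 1) + 4^4 + 4 = 1284; next = 1283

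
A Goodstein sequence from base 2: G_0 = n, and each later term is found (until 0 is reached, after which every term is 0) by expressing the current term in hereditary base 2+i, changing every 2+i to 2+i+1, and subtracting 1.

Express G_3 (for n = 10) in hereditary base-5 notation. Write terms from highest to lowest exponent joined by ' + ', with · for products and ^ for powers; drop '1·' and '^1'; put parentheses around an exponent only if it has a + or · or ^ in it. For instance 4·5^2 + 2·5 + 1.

10 —HB2→ 2^(2 + 1) + 2 —bump→ 3^(3 + 1) + 3 = 84 —(−1)→ 83
83 —HB3→ 3^(3 + 1) + 2 —bump→ 4^(4 + 1) + 2 = 1026 —(−1)→ 1025
1025 —HB4→ 4^(4 + 1) + 1 —bump→ 5^(5 + 1) + 1 = 15626 —(−1)→ 15625
15625 —HB5→ 5^(5 + 1) —bump→ 6^(6 + 1) = 279936 —(−1)→ 279935

5^(5 + 1)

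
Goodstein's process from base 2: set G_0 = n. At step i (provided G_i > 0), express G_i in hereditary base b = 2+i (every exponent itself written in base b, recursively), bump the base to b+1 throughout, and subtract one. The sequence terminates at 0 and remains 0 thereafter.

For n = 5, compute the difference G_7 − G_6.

step 0: 5 = 2^2 + 1; sub 3 for 2: 3^3 + 1; = 28; G_1 = 28−1 = 27
step 1: 27 = 3^3; sub 4 for 3: 4^4; = 256; G_2 = 256−1 = 255
step 2: 255 = 3·4^3 + 3·4^2 + 3·4 + 3; sub 5 for 4: 3·5^3 + 3·5^2 + 3·5 + 3; = 468; G_3 = 468−1 = 467
step 3: 467 = 3·5^3 + 3·5^2 + 3·5 + 2; sub 6 for 5: 3·6^3 + 3·6^2 + 3·6 + 2; = 776; G_4 = 776−1 = 775
step 4: 775 = 3·6^3 + 3·6^2 + 3·6 + 1; sub 7 for 6: 3·7^3 + 3·7^2 + 3·7 + 1; = 1198; G_5 = 1198−1 = 1197
step 5: 1197 = 3·7^3 + 3·7^2 + 3·7; sub 8 for 7: 3·8^3 + 3·8^2 + 3·8; = 1752; G_6 = 1752−1 = 1751
step 6: 1751 = 3·8^3 + 3·8^2 + 2·8 + 7; sub 9 for 8: 3·9^3 + 3·9^2 + 2·9 + 7; = 2455; G_7 = 2455−1 = 2454

703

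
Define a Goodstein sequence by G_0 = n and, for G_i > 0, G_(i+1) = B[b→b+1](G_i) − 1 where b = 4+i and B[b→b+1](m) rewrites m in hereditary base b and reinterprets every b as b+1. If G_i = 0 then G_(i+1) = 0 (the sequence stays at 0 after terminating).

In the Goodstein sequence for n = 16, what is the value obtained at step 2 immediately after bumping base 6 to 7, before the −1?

31

step 0: 16 = 4^2; sub 5 for 4: 5^2; = 25; G_1 = 25−1 = 24
step 1: 24 = 4·5 + 4; sub 6 for 5: 4·6 + 4; = 28; G_2 = 28−1 = 27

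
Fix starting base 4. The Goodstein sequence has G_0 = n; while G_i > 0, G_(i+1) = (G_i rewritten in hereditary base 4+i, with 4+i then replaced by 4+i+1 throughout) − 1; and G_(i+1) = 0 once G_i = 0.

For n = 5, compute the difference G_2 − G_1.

step 0: 5 = 4 + 1; sub 5 for 4: 5 + 1; = 6; G_1 = 6−1 = 5
step 1: 5 = 5; sub 6 for 5: 6; = 6; G_2 = 6−1 = 5

0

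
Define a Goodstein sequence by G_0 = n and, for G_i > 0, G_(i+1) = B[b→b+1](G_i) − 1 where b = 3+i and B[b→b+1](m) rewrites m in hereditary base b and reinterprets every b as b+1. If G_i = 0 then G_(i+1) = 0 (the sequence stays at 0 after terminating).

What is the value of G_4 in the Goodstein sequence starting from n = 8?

G_0 = 8. HB_3(8) = 2·3 + 2. Bump = 10. G_1 = 9.
G_1 = 9. HB_4(9) = 2·4 + 1. Bump = 11. G_2 = 10.
G_2 = 10. HB_5(10) = 2·5. Bump = 12. G_3 = 11.
G_3 = 11. HB_6(11) = 6 + 5. Bump = 12. G_4 = 11.
G_4 = 11. HB_7(11) = 7 + 4. Bump = 12. G_5 = 11.

11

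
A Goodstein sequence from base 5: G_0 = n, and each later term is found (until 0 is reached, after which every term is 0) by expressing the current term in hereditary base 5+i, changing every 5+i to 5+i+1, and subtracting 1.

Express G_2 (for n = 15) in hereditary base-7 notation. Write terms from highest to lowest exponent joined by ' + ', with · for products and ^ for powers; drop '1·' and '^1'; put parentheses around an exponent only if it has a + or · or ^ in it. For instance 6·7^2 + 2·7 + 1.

[0] 15 ≡ 3·5 (base 5). Lift 6: 18. −1: 17.
[1] 17 ≡ 2·6 + 5 (base 6). Lift 7: 19. −1: 18.
[2] 18 ≡ 2·7 + 4 (base 7). Lift 8: 20. −1: 19.

2·7 + 4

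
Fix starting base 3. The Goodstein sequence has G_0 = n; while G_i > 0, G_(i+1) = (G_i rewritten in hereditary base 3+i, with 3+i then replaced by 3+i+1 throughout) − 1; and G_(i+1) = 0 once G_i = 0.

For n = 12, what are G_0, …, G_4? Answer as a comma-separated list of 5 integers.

12, 19, 27, 37, 49

12 —HB3→ 3^2 + 3 —bump→ 4^2 + 4 = 20 —(−1)→ 19
19 —HB4→ 4^2 + 3 —bump→ 5^2 + 3 = 28 —(−1)→ 27
27 —HB5→ 5^2 + 2 —bump→ 6^2 + 2 = 38 —(−1)→ 37
37 —HB6→ 6^2 + 1 —bump→ 7^2 + 1 = 50 —(−1)→ 49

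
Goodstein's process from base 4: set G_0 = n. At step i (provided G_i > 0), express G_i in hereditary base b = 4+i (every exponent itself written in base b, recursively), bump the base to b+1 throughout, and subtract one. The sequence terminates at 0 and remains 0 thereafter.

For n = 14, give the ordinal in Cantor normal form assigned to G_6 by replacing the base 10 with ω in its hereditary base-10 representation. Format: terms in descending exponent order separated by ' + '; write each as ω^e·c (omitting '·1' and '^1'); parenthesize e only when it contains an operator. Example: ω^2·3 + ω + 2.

ω·2 + 3

14 —HB4→ 3·4 + 2 —bump→ 3·5 + 2 = 17 —(−1)→ 16
16 —HB5→ 3·5 + 1 —bump→ 3·6 + 1 = 19 —(−1)→ 18
18 —HB6→ 3·6 —bump→ 3·7 = 21 —(−1)→ 20
20 —HB7→ 2·7 + 6 —bump→ 2·8 + 6 = 22 —(−1)→ 21
21 —HB8→ 2·8 + 5 —bump→ 2·9 + 5 = 23 —(−1)→ 22
22 —HB9→ 2·9 + 4 —bump→ 2·10 + 4 = 24 —(−1)→ 23
23 —HB10→ 2·10 + 3 —bump→ 2·11 + 3 = 25 —(−1)→ 24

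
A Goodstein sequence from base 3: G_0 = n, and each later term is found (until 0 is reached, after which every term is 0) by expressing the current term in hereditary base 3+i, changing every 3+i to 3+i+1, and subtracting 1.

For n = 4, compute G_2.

4 —HB3→ 3 + 1 —bump→ 4 + 1 = 5 —(−1)→ 4
4 —HB4→ 4 —bump→ 5 = 5 —(−1)→ 4

4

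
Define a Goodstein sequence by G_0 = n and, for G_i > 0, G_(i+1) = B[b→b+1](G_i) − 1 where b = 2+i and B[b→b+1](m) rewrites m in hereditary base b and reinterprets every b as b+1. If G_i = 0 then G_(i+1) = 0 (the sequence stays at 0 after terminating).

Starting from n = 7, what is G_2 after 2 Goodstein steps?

259

G_0 = 7. HB_2(7) = 2^2 + 2 + 1. Bump = 31. G_1 = 30.
G_1 = 30. HB_3(30) = 3^3 + 3. Bump = 260. G_2 = 259.
G_2 = 259. HB_4(259) = 4^4 + 3. Bump = 3128. G_3 = 3127.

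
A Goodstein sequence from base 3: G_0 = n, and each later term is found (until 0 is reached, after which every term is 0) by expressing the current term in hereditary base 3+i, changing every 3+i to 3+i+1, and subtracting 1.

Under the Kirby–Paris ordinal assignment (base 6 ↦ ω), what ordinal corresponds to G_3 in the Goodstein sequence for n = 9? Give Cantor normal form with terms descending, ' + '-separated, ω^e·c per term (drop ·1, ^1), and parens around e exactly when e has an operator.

ω·3 + 1

i=0: 9 = 3^2 (b=3); 3→4: 4^2 = 16; 16−1 = 15
i=1: 15 = 3·4 + 3 (b=4); 4→5: 3·5 + 3 = 18; 18−1 = 17
i=2: 17 = 3·5 + 2 (b=5); 5→6: 3·6 + 2 = 20; 20−1 = 19
i=3: 19 = 3·6 + 1 (b=6); 6→7: 3·7 + 1 = 22; 22−1 = 21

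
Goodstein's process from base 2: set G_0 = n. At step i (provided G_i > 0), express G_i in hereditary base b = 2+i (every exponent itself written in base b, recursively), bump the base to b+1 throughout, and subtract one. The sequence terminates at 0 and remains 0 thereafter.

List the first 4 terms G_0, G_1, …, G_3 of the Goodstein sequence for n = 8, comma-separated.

G_0 = 8. HB_2(8) = 2^(2 + 1). Bump = 81. G_1 = 80.
G_1 = 80. HB_3(80) = 2·3^3 + 2·3^2 + 2·3 + 2. Bump = 554. G_2 = 553.
G_2 = 553. HB_4(553) = 2·4^4 + 2·4^2 + 2·4 + 1. Bump = 6311. G_3 = 6310.

8, 80, 553, 6310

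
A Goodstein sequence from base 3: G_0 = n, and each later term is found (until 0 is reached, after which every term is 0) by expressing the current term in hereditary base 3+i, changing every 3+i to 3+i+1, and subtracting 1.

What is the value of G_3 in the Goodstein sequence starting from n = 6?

6 —HB3→ 2·3 —bump→ 2·4 = 8 —(−1)→ 7
7 —HB4→ 4 + 3 —bump→ 5 + 3 = 8 —(−1)→ 7
7 —HB5→ 5 + 2 —bump→ 6 + 2 = 8 —(−1)→ 7
7 —HB6→ 6 + 1 —bump→ 7 + 1 = 8 —(−1)→ 7

7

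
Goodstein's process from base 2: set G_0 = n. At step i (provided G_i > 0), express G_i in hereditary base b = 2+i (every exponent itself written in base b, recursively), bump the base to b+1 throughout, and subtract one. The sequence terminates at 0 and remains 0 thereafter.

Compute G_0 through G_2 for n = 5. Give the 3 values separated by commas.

5, 27, 255

G_0 = 5. HB_2(5) = 2^2 + 1. Bump = 28. G_1 = 27.
G_1 = 27. HB_3(27) = 3^3. Bump = 256. G_2 = 255.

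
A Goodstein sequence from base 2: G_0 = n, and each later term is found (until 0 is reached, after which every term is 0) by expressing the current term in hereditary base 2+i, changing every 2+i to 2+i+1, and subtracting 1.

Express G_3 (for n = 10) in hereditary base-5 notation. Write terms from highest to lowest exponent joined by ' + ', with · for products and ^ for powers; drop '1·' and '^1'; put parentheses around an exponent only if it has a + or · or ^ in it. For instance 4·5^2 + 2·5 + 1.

5^(5 + 1)

base 2: 10 = 2^(2 + 1) + 2; at 3: 3^(3 + 1) + 3 = 84; next = 83
base 3: 83 = 3^(3 + 1) + 2; at 4: 4^(4 + 1) + 2 = 1026; next = 1025
base 4: 1025 = 4^(4 + 1) + 1; at 5: 5^(5 + 1) + 1 = 15626; next = 15625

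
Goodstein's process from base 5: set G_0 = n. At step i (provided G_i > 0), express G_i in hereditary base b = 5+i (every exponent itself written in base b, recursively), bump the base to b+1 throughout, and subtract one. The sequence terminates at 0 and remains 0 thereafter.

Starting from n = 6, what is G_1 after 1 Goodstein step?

i=0: 6 = 5 + 1 (b=5); 5→6: 6 + 1 = 7; 7−1 = 6
i=1: 6 = 6 (b=6); 6→7: 7 = 7; 7−1 = 6

6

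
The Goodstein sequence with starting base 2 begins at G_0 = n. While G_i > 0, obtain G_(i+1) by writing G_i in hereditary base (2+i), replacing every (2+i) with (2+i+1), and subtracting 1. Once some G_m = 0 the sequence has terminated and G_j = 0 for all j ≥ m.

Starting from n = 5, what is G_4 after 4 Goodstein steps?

775

G_0=5  [base 2] 2^2 + 1  →[2↦3]→  3^3 + 1 = 28  −1 ⇒ G_1=27
G_1=27  [base 3] 3^3  →[3↦4]→  4^4 = 256  −1 ⇒ G_2=255
G_2=255  [base 4] 3·4^3 + 3·4^2 + 3·4 + 3  →[4↦5]→  3·5^3 + 3·5^2 + 3·5 + 3 = 468  −1 ⇒ G_3=467
G_3=467  [base 5] 3·5^3 + 3·5^2 + 3·5 + 2  →[5↦6]→  3·6^3 + 3·6^2 + 3·6 + 2 = 776  −1 ⇒ G_4=775
G_4=775  [base 6] 3·6^3 + 3·6^2 + 3·6 + 1  →[6↦7]→  3·7^3 + 3·7^2 + 3·7 + 1 = 1198  −1 ⇒ G_5=1197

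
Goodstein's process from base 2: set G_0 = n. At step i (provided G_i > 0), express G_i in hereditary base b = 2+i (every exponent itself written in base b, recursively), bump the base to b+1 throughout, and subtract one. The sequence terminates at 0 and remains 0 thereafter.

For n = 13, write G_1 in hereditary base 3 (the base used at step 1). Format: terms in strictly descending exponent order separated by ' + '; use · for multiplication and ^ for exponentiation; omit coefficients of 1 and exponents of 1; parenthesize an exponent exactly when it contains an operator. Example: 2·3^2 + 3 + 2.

13 —HB2→ 2^(2 + 1) + 2^2 + 1 —bump→ 3^(3 + 1) + 3^3 + 1 = 109 —(−1)→ 108
108 —HB3→ 3^(3 + 1) + 3^3 —bump→ 4^(4 + 1) + 4^4 = 1280 —(−1)→ 1279

3^(3 + 1) + 3^3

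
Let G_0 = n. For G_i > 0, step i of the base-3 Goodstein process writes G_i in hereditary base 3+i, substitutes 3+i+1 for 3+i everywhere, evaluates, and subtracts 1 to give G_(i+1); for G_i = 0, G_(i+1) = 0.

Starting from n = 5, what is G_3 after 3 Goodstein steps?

G_0 = 5. HB_3(5) = 3 + 2. Bump = 6. G_1 = 5.
G_1 = 5. HB_4(5) = 4 + 1. Bump = 6. G_2 = 5.
G_2 = 5. HB_5(5) = 5. Bump = 6. G_3 = 5.
G_3 = 5. HB_6(5) = 5. Bump = 5. G_4 = 4.

5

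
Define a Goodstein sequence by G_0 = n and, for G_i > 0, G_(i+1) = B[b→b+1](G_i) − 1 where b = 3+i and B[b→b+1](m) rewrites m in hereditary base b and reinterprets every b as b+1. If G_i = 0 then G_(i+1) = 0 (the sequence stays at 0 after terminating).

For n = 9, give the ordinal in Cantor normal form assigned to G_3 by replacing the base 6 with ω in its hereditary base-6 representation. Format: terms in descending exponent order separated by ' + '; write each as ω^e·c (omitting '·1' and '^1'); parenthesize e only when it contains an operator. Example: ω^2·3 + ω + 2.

ω·3 + 1

i=0: 9 = 3^2 (b=3); 3→4: 4^2 = 16; 16−1 = 15
i=1: 15 = 3·4 + 3 (b=4); 4→5: 3·5 + 3 = 18; 18−1 = 17
i=2: 17 = 3·5 + 2 (b=5); 5→6: 3·6 + 2 = 20; 20−1 = 19
i=3: 19 = 3·6 + 1 (b=6); 6→7: 3·7 + 1 = 22; 22−1 = 21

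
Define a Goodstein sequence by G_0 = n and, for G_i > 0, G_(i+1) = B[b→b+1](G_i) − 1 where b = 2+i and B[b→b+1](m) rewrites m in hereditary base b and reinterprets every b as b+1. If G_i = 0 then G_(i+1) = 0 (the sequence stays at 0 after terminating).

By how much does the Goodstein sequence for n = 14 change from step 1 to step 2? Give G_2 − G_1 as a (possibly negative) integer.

1171

step 0: 14 = 2^(2 + 1) + 2^2 + 2; sub 3 for 2: 3^(3 + 1) + 3^3 + 3; = 111; G_1 = 111−1 = 110
step 1: 110 = 3^(3 + 1) + 3^3 + 2; sub 4 for 3: 4^(4 + 1) + 4^4 + 2; = 1282; G_2 = 1282−1 = 1281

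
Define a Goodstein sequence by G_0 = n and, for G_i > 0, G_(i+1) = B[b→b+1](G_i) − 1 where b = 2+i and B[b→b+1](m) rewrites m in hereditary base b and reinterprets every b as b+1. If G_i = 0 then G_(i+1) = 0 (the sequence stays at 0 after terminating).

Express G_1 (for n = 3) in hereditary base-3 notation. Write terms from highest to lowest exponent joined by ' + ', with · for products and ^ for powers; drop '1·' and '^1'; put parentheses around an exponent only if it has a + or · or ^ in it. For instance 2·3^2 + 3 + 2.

3

(0) 3|_2 = 2 + 1 ↦ 3 + 1|_3 = 4 ⇒ 3
(1) 3|_3 = 3 ↦ 4|_4 = 4 ⇒ 3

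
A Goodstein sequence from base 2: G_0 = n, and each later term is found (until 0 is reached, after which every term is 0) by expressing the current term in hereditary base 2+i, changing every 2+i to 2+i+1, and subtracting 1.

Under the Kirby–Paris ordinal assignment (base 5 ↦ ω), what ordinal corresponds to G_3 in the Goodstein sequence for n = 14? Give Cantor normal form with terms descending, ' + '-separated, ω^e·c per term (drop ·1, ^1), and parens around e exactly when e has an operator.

ω^(ω + 1) + ω^ω

G_0 = 14. HB_2(14) = 2^(2 + 1) + 2^2 + 2. Bump = 111. G_1 = 110.
G_1 = 110. HB_3(110) = 3^(3 + 1) + 3^3 + 2. Bump = 1282. G_2 = 1281.
G_2 = 1281. HB_4(1281) = 4^(4 + 1) + 4^4 + 1. Bump = 18751. G_3 = 18750.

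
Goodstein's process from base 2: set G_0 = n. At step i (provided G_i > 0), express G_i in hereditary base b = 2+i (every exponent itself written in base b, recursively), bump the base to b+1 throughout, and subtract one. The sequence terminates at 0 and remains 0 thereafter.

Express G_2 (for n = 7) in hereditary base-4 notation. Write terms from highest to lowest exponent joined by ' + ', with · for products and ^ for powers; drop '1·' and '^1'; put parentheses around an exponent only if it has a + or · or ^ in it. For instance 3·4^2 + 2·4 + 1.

4^4 + 3

i=0: 7 = 2^2 + 2 + 1 (b=2); 2→3: 3^3 + 3 + 1 = 31; 31−1 = 30
i=1: 30 = 3^3 + 3 (b=3); 3→4: 4^4 + 4 = 260; 260−1 = 259
i=2: 259 = 4^4 + 3 (b=4); 4→5: 5^5 + 3 = 3128; 3128−1 = 3127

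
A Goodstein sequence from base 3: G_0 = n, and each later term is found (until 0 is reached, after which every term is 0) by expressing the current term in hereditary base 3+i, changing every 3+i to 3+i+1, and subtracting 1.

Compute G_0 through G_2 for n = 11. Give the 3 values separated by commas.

11, 17, 25

(0) 11|_3 = 3^2 + 2 ↦ 4^2 + 2|_4 = 18 ⇒ 17
(1) 17|_4 = 4^2 + 1 ↦ 5^2 + 1|_5 = 26 ⇒ 25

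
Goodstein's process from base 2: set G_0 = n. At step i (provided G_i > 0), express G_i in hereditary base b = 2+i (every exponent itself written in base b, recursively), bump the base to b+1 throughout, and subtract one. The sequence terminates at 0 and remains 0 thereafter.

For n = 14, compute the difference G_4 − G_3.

G_0 = 14. HB_2(14) = 2^(2 + 1) + 2^2 + 2. Bump = 111. G_1 = 110.
G_1 = 110. HB_3(110) = 3^(3 + 1) + 3^3 + 2. Bump = 1282. G_2 = 1281.
G_2 = 1281. HB_4(1281) = 4^(4 + 1) + 4^4 + 1. Bump = 18751. G_3 = 18750.
G_3 = 18750. HB_5(18750) = 5^(5 + 1) + 5^5. Bump = 326592. G_4 = 326591.

307841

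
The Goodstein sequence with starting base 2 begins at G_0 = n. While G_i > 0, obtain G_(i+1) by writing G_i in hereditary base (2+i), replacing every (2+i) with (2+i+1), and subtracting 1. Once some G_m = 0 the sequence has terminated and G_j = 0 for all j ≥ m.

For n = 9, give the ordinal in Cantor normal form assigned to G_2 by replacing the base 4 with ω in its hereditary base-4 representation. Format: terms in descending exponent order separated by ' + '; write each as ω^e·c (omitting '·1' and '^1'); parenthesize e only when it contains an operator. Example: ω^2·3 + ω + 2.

ω^ω·3 + ω^3·3 + ω^2·3 + ω·3 + 3

G_0=9  [base 2] 2^(2 + 1) + 1  →[2↦3]→  3^(3 + 1) + 1 = 82  −1 ⇒ G_1=81
G_1=81  [base 3] 3^(3 + 1)  →[3↦4]→  4^(4 + 1) = 1024  −1 ⇒ G_2=1023
G_2=1023  [base 4] 3·4^4 + 3·4^3 + 3·4^2 + 3·4 + 3  →[4↦5]→  3·5^5 + 3·5^3 + 3·5^2 + 3·5 + 3 = 9843  −1 ⇒ G_3=9842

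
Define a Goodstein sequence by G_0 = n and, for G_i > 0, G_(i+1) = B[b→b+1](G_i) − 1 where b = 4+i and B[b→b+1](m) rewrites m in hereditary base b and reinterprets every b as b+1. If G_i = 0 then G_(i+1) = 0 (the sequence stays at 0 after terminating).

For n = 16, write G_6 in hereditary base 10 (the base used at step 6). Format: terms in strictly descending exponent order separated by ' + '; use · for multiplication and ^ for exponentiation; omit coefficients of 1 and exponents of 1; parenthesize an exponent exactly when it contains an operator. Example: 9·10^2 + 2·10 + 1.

3·10 + 9

G_0 = 16. HB_4(16) = 4^2. Bump = 25. G_1 = 24.
G_1 = 24. HB_5(24) = 4·5 + 4. Bump = 28. G_2 = 27.
G_2 = 27. HB_6(27) = 4·6 + 3. Bump = 31. G_3 = 30.
G_3 = 30. HB_7(30) = 4·7 + 2. Bump = 34. G_4 = 33.
G_4 = 33. HB_8(33) = 4·8 + 1. Bump = 37. G_5 = 36.
G_5 = 36. HB_9(36) = 4·9. Bump = 40. G_6 = 39.
G_6 = 39. HB_10(39) = 3·10 + 9. Bump = 42. G_7 = 41.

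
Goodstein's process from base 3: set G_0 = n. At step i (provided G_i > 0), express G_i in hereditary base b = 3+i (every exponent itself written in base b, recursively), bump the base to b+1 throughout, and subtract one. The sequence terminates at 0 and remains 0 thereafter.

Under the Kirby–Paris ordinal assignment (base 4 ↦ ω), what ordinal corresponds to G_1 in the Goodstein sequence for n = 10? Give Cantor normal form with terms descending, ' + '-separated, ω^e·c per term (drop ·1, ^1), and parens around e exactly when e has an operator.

ω^2

[0] 10 ≡ 3^2 + 1 (base 3). Lift 4: 17. −1: 16.
[1] 16 ≡ 4^2 (base 4). Lift 5: 25. −1: 24.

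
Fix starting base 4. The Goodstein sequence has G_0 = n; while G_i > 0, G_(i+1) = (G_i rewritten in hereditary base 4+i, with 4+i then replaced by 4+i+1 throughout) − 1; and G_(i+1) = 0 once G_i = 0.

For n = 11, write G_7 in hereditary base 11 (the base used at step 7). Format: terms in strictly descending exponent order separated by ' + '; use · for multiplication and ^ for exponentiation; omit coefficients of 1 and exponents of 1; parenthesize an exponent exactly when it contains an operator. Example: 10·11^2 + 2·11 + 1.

G_0=11  [base 4] 2·4 + 3  →[4↦5]→  2·5 + 3 = 13  −1 ⇒ G_1=12
G_1=12  [base 5] 2·5 + 2  →[5↦6]→  2·6 + 2 = 14  −1 ⇒ G_2=13
G_2=13  [base 6] 2·6 + 1  →[6↦7]→  2·7 + 1 = 15  −1 ⇒ G_3=14
G_3=14  [base 7] 2·7  →[7↦8]→  2·8 = 16  −1 ⇒ G_4=15
G_4=15  [base 8] 8 + 7  →[8↦9]→  9 + 7 = 16  −1 ⇒ G_5=15
G_5=15  [base 9] 9 + 6  →[9↦10]→  10 + 6 = 16  −1 ⇒ G_6=15
G_6=15  [base 10] 10 + 5  →[10↦11]→  11 + 5 = 16  −1 ⇒ G_7=15
G_7=15  [base 11] 11 + 4  →[11↦12]→  12 + 4 = 16  −1 ⇒ G_8=15

11 + 4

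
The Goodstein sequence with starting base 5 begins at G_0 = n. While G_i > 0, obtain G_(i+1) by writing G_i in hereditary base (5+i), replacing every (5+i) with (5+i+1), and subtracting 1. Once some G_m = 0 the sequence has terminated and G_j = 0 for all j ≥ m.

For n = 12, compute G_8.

15

base 5: 12 = 2·5 + 2; at 6: 2·6 + 2 = 14; next = 13
base 6: 13 = 2·6 + 1; at 7: 2·7 + 1 = 15; next = 14
base 7: 14 = 2·7; at 8: 2·8 = 16; next = 15
base 8: 15 = 8 + 7; at 9: 9 + 7 = 16; next = 15
base 9: 15 = 9 + 6; at 10: 10 + 6 = 16; next = 15
base 10: 15 = 10 + 5; at 11: 11 + 5 = 16; next = 15
base 11: 15 = 11 + 4; at 12: 12 + 4 = 16; next = 15
base 12: 15 = 12 + 3; at 13: 13 + 3 = 16; next = 15
base 13: 15 = 13 + 2; at 14: 14 + 2 = 16; next = 15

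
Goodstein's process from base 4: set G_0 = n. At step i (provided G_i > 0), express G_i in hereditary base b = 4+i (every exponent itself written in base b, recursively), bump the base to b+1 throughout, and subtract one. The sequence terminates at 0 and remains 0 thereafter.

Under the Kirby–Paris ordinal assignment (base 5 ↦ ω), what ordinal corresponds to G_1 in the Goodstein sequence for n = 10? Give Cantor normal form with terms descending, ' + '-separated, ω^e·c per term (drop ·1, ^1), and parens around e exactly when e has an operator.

[0] 10 ≡ 2·4 + 2 (base 4). Lift 5: 12. −1: 11.
[1] 11 ≡ 2·5 + 1 (base 5). Lift 6: 13. −1: 12.

ω·2 + 1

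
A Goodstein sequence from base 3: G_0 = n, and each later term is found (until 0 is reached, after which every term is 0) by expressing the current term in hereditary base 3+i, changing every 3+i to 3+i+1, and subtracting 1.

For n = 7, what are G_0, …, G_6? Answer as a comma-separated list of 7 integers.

7 —HB3→ 2·3 + 1 —bump→ 2·4 + 1 = 9 —(−1)→ 8
8 —HB4→ 2·4 —bump→ 2·5 = 10 —(−1)→ 9
9 —HB5→ 5 + 4 —bump→ 6 + 4 = 10 —(−1)→ 9
9 —HB6→ 6 + 3 —bump→ 7 + 3 = 10 —(−1)→ 9
9 —HB7→ 7 + 2 —bump→ 8 + 2 = 10 —(−1)→ 9
9 —HB8→ 8 + 1 —bump→ 9 + 1 = 10 —(−1)→ 9

7, 8, 9, 9, 9, 9, 9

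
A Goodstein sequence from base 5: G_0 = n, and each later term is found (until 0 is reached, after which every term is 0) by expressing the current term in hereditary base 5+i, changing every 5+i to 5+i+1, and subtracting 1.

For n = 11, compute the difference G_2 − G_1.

G_0 = 11. HB_5(11) = 2·5 + 1. Bump = 13. G_1 = 12.
G_1 = 12. HB_6(12) = 2·6. Bump = 14. G_2 = 13.

1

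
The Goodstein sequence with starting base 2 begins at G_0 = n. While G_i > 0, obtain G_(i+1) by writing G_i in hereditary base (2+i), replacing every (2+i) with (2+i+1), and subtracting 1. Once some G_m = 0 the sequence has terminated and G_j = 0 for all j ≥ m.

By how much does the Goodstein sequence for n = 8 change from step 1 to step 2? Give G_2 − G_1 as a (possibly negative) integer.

i=0: 8 = 2^(2 + 1) (b=2); 2→3: 3^(3 + 1) = 81; 81−1 = 80
i=1: 80 = 2·3^3 + 2·3^2 + 2·3 + 2 (b=3); 3→4: 2·4^4 + 2·4^2 + 2·4 + 2 = 554; 554−1 = 553

473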